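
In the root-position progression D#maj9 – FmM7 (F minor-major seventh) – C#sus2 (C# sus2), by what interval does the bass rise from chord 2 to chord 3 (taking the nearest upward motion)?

The roots are F and C#.
From F to C#: 8 semitones over a fifth = augmented.

augmented fifth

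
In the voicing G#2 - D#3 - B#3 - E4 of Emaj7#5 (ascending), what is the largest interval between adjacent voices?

Adjacent intervals: G#2→D#3 = perfect fifth; D#3→B#3 = major sixth; B#3→E4 = diminished fourth.
The largest is D#3 to B#3, a major sixth (9 semitones).

major sixth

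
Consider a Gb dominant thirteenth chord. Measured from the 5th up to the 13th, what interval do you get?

major ninth

Gb13 (Gb dominant thirteenth): Gb–Bb–Db–Fb–Ab–Eb.
That puts Db below Eb.
From Db to Eb is 14 semitones, exactly the major ninth.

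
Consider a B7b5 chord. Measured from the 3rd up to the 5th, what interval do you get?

diminished third

The chord tones of B7b5 (B dominant seventh flat five) are B D♯ F A.
The 3rd is D♯ and the 5th is F.
From D♯ to F: 2 semitones over a third = diminished.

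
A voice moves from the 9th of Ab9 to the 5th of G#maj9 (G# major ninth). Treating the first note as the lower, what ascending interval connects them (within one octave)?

The 9th of Ab9 is Bb; the 5th of G#maj9 (G# major ninth) is D#.
3 letter names make it a third; at 5 semitones (a half step wider than major) the quality is augmented.

augmented 3rd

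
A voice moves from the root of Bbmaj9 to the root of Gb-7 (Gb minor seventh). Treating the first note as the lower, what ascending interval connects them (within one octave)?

Bbmaj9 has Bb as its root, and Gb-7 (Gb minor seventh) has Gb as its root.
Bb up to Gb is 8 semitones, a half step narrower than a major sixth, so the interval is minor.

minor sixth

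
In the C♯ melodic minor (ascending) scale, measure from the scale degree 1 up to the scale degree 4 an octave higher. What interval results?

The scale runs C♯ D♯ E F♯ G♯ A♯ B♯.
The scale degree 1 is C♯ and the 4th degree (up an octave) is F♯.
From C♯ to F♯ is 17 semitones, exactly the perfect eleventh.

P11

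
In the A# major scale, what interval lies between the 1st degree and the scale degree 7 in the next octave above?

A# major: A# B# C## D# E# F## G##.
The 1st degree is A# and the scale degree 7 (up an octave) is G##.
Counting 14 letters and 23 half steps from A# gives a major fourteenth.

major 14th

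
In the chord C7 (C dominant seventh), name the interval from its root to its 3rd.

The chord tones of C7 (C dominant seventh) are C–E–G–B♭.
That puts C below E.
From C to E is 4 semitones, exactly the major third.

major third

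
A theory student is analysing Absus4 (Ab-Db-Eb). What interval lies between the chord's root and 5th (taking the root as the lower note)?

That puts Ab below Eb.
Counting 5 letters and 7 half steps from Ab gives a perfect fifth.

perfect fifth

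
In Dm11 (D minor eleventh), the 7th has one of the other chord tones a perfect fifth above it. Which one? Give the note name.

G

Dm11 (D minor eleventh) is spelled D F A C E G.
The 7th is C. A perfect fifth above C is G.
G is the chord's 11th.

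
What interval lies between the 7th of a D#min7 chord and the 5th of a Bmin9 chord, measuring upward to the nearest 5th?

P4

The 7th of D#min7 is C#; the 5th of Bmin9 is F#.
Counting 4 letters and 5 half steps from C# gives a perfect fourth.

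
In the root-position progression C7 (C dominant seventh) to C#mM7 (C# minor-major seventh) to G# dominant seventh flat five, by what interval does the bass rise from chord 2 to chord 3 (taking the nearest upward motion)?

The roots are C# and G#.
Counting 5 letters and 7 half steps from C# gives a perfect fifth.

perfect fifth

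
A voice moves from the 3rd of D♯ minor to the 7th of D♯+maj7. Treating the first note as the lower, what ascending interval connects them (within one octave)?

D♯ minor has F♯ as its 3rd, and D♯+maj7 has C𝄪 as its 7th.
From F♯ to C𝄪: 8 semitones over a fifth = augmented.

augmented fifth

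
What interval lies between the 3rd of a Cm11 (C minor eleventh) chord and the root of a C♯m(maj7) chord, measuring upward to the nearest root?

Cm11 (C minor eleventh) has E♭ as its 3rd, and C♯m(maj7) has C♯ as its root.
6 letter names make it a sixth; at 10 semitones (a half step wider than major) the quality is augmented.

A6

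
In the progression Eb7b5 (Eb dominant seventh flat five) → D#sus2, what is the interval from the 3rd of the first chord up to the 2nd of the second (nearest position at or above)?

Eb7b5 (Eb dominant seventh flat five) has G as its 3rd, and D#sus2 has E# as its 2nd.
6 letter names make it a sixth; at 10 semitones (a half step wider than major) the quality is augmented.

augmented sixth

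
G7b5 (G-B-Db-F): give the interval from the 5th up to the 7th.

major third

That puts Db below F.
Counting 3 letters and 4 half steps from Db gives a major third.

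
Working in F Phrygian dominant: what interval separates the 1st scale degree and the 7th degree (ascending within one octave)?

minor 7th

Spelling F Phrygian dominant: F Gb A Bb C Db Eb.
That puts F below Eb.
F up to Eb is 10 semitones, a half step narrower than a major seventh, so the interval is minor.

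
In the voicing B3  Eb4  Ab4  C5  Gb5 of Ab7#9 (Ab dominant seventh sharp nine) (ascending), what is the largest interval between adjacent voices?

Adjacent intervals: B3→Eb4 = diminished fourth; Eb4→Ab4 = perfect fourth; Ab4→C5 = major third; C5→Gb5 = diminished fifth.
The largest is C5 to Gb5, a diminished fifth (6 semitones).

d5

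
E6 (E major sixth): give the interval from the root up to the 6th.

M6

E6 (E major sixth) is spelled E, G#, B, C#.
The root is E and the 6th is C#.
From E to C# is 9 semitones, exactly the major sixth.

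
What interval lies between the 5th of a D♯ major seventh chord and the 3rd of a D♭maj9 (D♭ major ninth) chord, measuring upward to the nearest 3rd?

diminished sixth

D♯ major seventh has A♯ as its 5th, and D♭maj9 (D♭ major ninth) has F as its 3rd.
6 letter names make it a sixth; at 7 semitones (a whole step narrower than major) the quality is diminished.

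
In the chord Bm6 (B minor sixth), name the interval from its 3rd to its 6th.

Bmin6 (B minor sixth): B–D–F♯–G♯.
That puts D below G♯.
D up to G♯ is 6 semitones, a half step wider than a perfect fourth, so the interval is augmented.

A4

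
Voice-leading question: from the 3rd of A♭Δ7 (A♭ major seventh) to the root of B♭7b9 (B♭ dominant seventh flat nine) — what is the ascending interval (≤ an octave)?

minor seventh

The 3rd of A♭Δ7 (A♭ major seventh) is C; the root of B♭7b9 (B♭ dominant seventh flat nine) is B♭.
From C to B♭: 10 semitones over a seventh = minor.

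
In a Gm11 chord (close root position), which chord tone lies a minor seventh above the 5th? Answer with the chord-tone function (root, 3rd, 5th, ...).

G minor eleventh is spelled G B♭ D F A C.
The 5th is D. A minor seventh above D is C.
C is the chord's 11th.

11th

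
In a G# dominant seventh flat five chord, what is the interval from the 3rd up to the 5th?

diminished third

G#7b5 is spelled G# B# D F#.
That puts B# below D.
B# up to D is 2 semitones, a whole step narrower than a major third, so the interval is diminished.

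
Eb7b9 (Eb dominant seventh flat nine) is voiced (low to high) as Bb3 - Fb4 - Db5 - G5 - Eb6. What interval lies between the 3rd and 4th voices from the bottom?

augmented fourth

Those voices are Db5 and G5.
4 letter names make it a fourth; at 6 semitones (a half step wider than perfect) the quality is augmented.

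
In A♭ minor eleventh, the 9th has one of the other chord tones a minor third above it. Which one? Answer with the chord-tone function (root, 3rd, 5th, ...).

11th

A♭ minor eleventh: A♭–C♭–E♭–G♭–B♭–D♭.
The 9th is B♭. A minor third above B♭ is D♭.
D♭ is the chord's 11th.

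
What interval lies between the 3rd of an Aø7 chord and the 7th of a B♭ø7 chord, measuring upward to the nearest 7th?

Aø7 has C as its 3rd, and B♭ø7 has A♭ as its 7th.
6 letter names make it a sixth; at 8 semitones (a half step narrower than major) the quality is minor.

minor sixth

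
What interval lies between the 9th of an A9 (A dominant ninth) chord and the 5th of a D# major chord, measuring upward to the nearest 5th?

A9 (A dominant ninth) has B as its 9th, and D# major has A# as its 5th.
B up to A# spans 7 letter names and 11 semitones — a major seventh.

major 7th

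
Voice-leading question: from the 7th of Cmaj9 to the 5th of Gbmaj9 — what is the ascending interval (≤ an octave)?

Cmaj9 has B as its 7th, and Gbmaj9 has Db as its 5th.
3 letter names make it a third; at 2 semitones (a whole step narrower than major) the quality is diminished.

diminished 3rd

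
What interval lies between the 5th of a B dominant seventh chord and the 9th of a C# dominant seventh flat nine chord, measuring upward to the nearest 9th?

The 5th of B dominant seventh is F#; the 9th of C# dominant seventh flat nine is D.
F# up to D is 8 semitones, a half step narrower than a major sixth, so the interval is minor.

minor sixth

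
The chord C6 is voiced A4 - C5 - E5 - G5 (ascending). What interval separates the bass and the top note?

m7

The outer voices are A4 and G5.
From A to G: 10 semitones over a seventh = minor.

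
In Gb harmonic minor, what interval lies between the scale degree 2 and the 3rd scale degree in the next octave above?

minor 9th

Spelling Gb harmonic minor: Gb Ab Bbb Cb Db Ebb F.
The scale degree 2 is Ab and the 3rd degree (up an octave) is Bbb.
Ab up to Bbb is 13 semitones, a half step narrower than a major ninth, so the interval is minor.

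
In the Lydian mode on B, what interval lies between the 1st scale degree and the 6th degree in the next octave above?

major thirteenth

B lydian: B C♯ D♯ E♯ F♯ G♯ A♯.
So we need the interval from B up to G♯.
From B to G♯ is 21 semitones, exactly the major thirteenth.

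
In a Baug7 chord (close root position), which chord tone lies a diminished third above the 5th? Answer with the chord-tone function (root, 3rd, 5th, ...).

7th

B+7 (B augmented seventh): B-D♯-F𝄪-A.
The 5th is F𝄪. A diminished third above F𝄪 is A.
A is the chord's 7th.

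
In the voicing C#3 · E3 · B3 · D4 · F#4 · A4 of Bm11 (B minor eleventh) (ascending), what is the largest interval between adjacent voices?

Adjacent intervals: C#3→E3 = minor third; E3→B3 = perfect fifth; B3→D4 = minor third; D4→F#4 = major third; F#4→A4 = minor third.
The largest is E3 to B3, a perfect fifth (7 semitones).

perfect fifth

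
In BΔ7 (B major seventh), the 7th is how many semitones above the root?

BM7: B, D#, F#, A#.
B to A# is a major seventh: 11 semitones.

11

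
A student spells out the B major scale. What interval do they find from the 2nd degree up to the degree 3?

B major: B C# D# E F# G# A#.
So we need the interval from C# up to D#.
Counting 2 letters and 2 half steps from C# gives a major second.

major second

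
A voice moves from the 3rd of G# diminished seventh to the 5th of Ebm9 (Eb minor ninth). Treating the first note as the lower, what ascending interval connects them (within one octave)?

diminished octave

G# diminished seventh has B as its 3rd, and Ebm9 (Eb minor ninth) has Bb as its 5th.
8 letter names make it an octave; at 11 semitones (a half step narrower than perfect) the quality is diminished.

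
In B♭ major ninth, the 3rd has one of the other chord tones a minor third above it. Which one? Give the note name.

Spelling the chord: B♭, D, F, A, C.
The 3rd is D. A minor third above D is F.
F is the chord's 5th.

F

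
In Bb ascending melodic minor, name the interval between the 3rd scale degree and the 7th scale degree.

augmented 5th

Bb melodic minor: Bb C Db Eb F G A.
So we need the interval from Db up to A.
Db up to A is 8 semitones, a half step wider than a perfect fifth, so the interval is augmented.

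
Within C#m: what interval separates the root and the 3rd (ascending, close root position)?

m3

C#min is spelled C# E G#.
That puts C# below E.
3 letter names make it a third; at 3 semitones (a half step narrower than major) the quality is minor.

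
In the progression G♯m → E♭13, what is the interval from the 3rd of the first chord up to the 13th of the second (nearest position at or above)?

m2

The 3rd of G♯m is B; the 13th of E♭13 is C.
From B to C: 1 semitone over a second = minor.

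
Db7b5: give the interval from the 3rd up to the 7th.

Db7b5 (Db dominant seventh flat five): Db, F, Abb, Cb.
The 3rd is F and the 7th is Cb.
F up to Cb is 6 semitones, a half step narrower than a perfect fifth, so the interval is diminished.

diminished fifth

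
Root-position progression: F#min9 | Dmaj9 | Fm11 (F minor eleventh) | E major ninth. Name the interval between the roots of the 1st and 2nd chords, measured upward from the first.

minor sixth

The roots are F# and D.
F# up to D is 8 semitones, a half step narrower than a major sixth, so the interval is minor.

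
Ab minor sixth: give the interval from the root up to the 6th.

major sixth

The chord tones of Ab minor sixth are Ab, Cb, Eb, F.
The root is Ab and the 6th is F.
Counting 6 letters and 9 half steps from Ab gives a major sixth.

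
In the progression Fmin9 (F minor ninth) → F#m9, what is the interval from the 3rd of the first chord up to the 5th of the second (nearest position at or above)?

Fmin9 (F minor ninth) has Ab as its 3rd, and F#m9 has C# as its 5th.
Ab up to C# is 5 semitones, a half step wider than a major third, so the interval is augmented.

augmented 3rd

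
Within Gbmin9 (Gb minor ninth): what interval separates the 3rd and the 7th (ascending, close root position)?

Spelling the chord: Gb, Bbb, Db, Fb, Ab.
So we need the interval from Bbb up to Fb.
Counting 5 letters and 7 half steps from Bbb gives a perfect fifth.

perfect 5th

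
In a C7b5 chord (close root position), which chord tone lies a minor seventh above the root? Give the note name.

Bb

C7b5 (C dominant seventh flat five) is spelled C, E, Gb, Bb.
The root is C. A minor seventh above C is Bb.
Bb is the chord's 7th.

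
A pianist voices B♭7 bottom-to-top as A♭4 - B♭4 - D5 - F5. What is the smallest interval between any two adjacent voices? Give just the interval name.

major second

Adjacent intervals: A♭4→B♭4 = major second; B♭4→D5 = major third; D5→F5 = minor third.
The smallest is A♭4 to B♭4, a major second (2 semitones).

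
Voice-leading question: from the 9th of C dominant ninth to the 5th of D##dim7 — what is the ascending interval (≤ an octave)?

augmented 5th

The 9th of C dominant ninth is D; the 5th of D##dim7 is A#.
5 letter names make it a fifth; at 8 semitones (a half step wider than perfect) the quality is augmented.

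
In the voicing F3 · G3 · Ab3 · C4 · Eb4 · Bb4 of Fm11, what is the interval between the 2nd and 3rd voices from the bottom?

Those voices are G3 and Ab3.
2 letter names make it a second; at 1 semitone (a half step narrower than major) the quality is minor.

m2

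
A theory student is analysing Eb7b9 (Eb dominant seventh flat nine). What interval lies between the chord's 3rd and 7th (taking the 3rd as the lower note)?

The chord tones of Eb7b9 are Eb, G, Bb, Db, Fb.
That puts G below Db.
G up to Db is 6 semitones, a half step narrower than a perfect fifth, so the interval is diminished.
This 3–7 tritone is the characteristic tension at the heart of the dominant sound.

diminished 5th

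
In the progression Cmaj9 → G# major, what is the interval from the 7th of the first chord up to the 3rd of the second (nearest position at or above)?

Cmaj9 has B as its 7th, and G# major has B# as its 3rd.
From B to B#: 1 semitone over a unison = augmented.

augmented 1st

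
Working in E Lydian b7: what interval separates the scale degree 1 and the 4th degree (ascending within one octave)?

E lydian dominant: E F♯ G♯ A♯ B C♯ D.
Scale degree 1 = E; 4th scale degree = A♯.
E up to A♯ is 6 semitones, a half step wider than a perfect fourth, so the interval is augmented.

augmented fourth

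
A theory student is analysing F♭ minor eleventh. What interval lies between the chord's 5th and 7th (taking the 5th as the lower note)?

minor third

F♭m11 (F♭ minor eleventh) is spelled F♭ A𝄫 C♭ E𝄫 G♭ B𝄫.
The 5th is C♭ and the 7th is E𝄫.
C♭ up to E𝄫 is 3 semitones, a half step narrower than a major third, so the interval is minor.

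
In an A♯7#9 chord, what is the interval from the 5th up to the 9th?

augmented fifth

Spelling the chord: A♯-C𝄪-E♯-G♯-B𝄪.
5th = E♯; 9th = B𝄪.
5 letter names make it a fifth; at 8 semitones (a half step wider than perfect) the quality is augmented.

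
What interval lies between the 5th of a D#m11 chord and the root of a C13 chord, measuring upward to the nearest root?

D#m11 has A# as its 5th, and C13 has C as its root.
From A# to C: 2 semitones over a third = diminished.

d3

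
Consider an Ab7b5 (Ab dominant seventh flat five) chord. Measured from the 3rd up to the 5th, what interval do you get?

Ab7b5 is spelled Ab–C–Ebb–Gb.
So we need the interval from C up to Ebb.
From C to Ebb: 2 semitones over a third = diminished.

diminished third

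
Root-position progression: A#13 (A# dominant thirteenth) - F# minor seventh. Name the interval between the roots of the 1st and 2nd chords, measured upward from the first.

m6

The roots are A# and F#.
From A# to F#: 8 semitones over a sixth = minor.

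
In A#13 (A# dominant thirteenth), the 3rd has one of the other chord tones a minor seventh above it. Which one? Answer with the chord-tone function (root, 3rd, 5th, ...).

9th

A# dominant thirteenth: A#-C##-E#-G#-B#-F##.
The 3rd is C##. A minor seventh above C## is B#.
B# is the chord's 9th.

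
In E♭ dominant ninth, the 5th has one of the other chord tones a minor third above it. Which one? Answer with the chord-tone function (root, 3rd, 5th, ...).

7th

E♭9 is spelled E♭–G–B♭–D♭–F.
The 5th is B♭. A minor third above B♭ is D♭.
D♭ is the chord's 7th.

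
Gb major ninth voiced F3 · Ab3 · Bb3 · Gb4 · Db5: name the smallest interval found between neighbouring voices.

Adjacent intervals: F3→Ab3 = minor third; Ab3→Bb3 = major second; Bb3→Gb4 = minor sixth; Gb4→Db5 = perfect fifth.
The smallest is Ab3 to Bb3, a major second (2 semitones).

major second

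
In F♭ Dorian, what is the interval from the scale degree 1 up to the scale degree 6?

major 6th

The scale runs F♭ G♭ A𝄫 B𝄫 C♭ D♭ E𝄫.
That puts F♭ below D♭.
From F♭ to D♭ is 9 semitones, exactly the major sixth.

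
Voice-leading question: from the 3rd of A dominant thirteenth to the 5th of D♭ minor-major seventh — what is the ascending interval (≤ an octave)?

A dominant thirteenth has C♯ as its 3rd, and D♭ minor-major seventh has A♭ as its 5th.
From C♯ to A♭: 7 semitones over a sixth = diminished.

d6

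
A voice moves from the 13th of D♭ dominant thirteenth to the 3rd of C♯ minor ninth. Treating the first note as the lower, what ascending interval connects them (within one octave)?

The 13th of D♭ dominant thirteenth is B♭; the 3rd of C♯ minor ninth is E.
4 letter names make it a fourth; at 6 semitones (a half step wider than perfect) the quality is augmented.

A4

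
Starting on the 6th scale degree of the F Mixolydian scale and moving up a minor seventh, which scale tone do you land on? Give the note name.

The scale is F G A Bb C D Eb.
The 6th scale degree is D; a minor seventh above that is C — scale degree 5.

C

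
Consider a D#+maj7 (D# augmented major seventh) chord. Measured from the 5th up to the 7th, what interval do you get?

The chord tones of D#maj7#5 are D#-F##-A##-C##.
The 5th is A## and the 7th is C##.
A## up to C## is 3 semitones, a half step narrower than a major third, so the interval is minor.

minor third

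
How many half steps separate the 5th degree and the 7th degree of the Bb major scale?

4

The scale is Bb C D Eb F G A.
F up to A is a major third — 4 semitones.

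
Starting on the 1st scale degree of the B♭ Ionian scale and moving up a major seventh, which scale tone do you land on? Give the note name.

A

The scale is B♭ C D E♭ F G A.
The 1st scale degree is B♭; a major seventh above that is A — scale degree 7.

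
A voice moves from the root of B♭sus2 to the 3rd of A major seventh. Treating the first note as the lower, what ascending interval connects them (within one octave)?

The root of B♭sus2 is B♭; the 3rd of A major seventh is C♯.
2 letter names make it a second; at 3 semitones (a half step wider than major) the quality is augmented.

augmented second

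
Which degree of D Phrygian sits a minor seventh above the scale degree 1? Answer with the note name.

The scale is D Eb F G A Bb C.
The scale degree 1 is D; a minor seventh above that is C — scale degree 7.

C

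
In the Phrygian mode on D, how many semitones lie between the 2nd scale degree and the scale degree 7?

The scale is D E♭ F G A B♭ C.
E♭ up to C is a major sixth — 9 semitones.

9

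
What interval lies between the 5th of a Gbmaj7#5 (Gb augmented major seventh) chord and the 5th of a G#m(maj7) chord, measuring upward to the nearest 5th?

augmented 1st

Gbmaj7#5 (Gb augmented major seventh) has D as its 5th, and G#m(maj7) has D# as its 5th.
From D to D#: 1 semitone over a unison = augmented.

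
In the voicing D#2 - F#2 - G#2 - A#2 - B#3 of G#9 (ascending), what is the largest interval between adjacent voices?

major ninth

Adjacent intervals: D#2→F#2 = minor third; F#2→G#2 = major second; G#2→A#2 = major second; A#2→B#3 = major ninth.
The largest is A#2 to B#3, a major ninth (14 semitones).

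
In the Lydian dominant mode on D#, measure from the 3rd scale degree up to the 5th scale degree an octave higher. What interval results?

Spelling the Lydian dominant mode on D#: D# E# F## G## A# B# C#.
The 3rd scale degree is F## and the scale degree 5 (up an octave) is A#.
From F## to A#: 15 semitones over a tenth = minor.

minor tenth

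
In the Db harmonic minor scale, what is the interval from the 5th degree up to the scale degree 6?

The scale runs Db Eb Fb Gb Ab Bbb C.
5th degree = Ab; 6th scale degree = Bbb.
2 letter names make it a second; at 1 semitone (a half step narrower than major) the quality is minor.

m2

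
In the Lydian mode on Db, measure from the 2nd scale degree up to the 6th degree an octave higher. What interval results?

Spelling the Lydian mode on Db: Db Eb F G Ab Bb C.
That puts Eb below Bb.
From Eb to Bb is 19 semitones, exactly the perfect twelfth.

perfect twelfth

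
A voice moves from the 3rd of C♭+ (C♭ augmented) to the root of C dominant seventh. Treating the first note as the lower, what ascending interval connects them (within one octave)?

The 3rd of C♭+ (C♭ augmented) is E♭; the root of C dominant seventh is C.
From E♭ to C is 9 semitones, exactly the major sixth.

M6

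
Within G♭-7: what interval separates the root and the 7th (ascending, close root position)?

G♭m7: G♭ B𝄫 D♭ F♭.
So we need the interval from G♭ up to F♭.
7 letter names make it a seventh; at 10 semitones (a half step narrower than major) the quality is minor.

minor 7th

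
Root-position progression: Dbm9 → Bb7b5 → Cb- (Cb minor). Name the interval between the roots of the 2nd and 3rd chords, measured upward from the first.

minor second

The roots are Bb and Cb.
Bb up to Cb is 1 semitone, a half step narrower than a major second, so the interval is minor.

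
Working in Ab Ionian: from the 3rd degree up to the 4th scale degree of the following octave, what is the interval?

The scale runs Ab Bb C Db Eb F G.
That puts C below Db.
9 letter names make it a ninth; at 13 semitones (a half step narrower than major) the quality is minor.

minor ninth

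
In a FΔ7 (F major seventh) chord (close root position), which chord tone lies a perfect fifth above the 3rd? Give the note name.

E

FΔ7: F A C E.
The 3rd is A. A perfect fifth above A is E.
E is the chord's 7th.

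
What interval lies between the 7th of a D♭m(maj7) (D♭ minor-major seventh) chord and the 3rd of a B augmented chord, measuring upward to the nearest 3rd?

augmented 2nd

D♭m(maj7) (D♭ minor-major seventh) has C as its 7th, and B augmented has D♯ as its 3rd.
From C to D♯: 3 semitones over a second = augmented.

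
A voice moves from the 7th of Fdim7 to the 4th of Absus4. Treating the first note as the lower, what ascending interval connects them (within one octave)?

The 7th of Fdim7 is Ebb; the 4th of Absus4 is Db.
Counting 7 letters and 11 half steps from Ebb gives a major seventh.

major seventh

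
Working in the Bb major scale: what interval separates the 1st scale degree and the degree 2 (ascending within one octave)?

major second

Bb major: Bb C D Eb F G A.
The 1st scale degree is Bb and the degree 2 is C.
Bb up to C spans 2 letter names and 2 semitones — a major second.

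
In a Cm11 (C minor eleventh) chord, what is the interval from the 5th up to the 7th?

The chord tones of Cm11 are C–Eb–G–Bb–D–F.
That puts G below Bb.
G up to Bb is 3 semitones, a half step narrower than a major third, so the interval is minor.

minor 3rd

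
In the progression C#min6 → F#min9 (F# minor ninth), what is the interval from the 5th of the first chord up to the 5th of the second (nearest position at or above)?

C#min6 has G# as its 5th, and F#min9 (F# minor ninth) has C# as its 5th.
From G# to C# is 5 semitones, exactly the perfect fourth.

perfect 4th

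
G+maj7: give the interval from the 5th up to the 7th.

G+maj7: G-B-D#-F#.
So we need the interval from D# up to F#.
From D# to F#: 3 semitones over a third = minor.

m3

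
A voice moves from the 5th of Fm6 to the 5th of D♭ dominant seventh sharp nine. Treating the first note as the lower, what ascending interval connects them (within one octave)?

Fm6 has C as its 5th, and D♭ dominant seventh sharp nine has A♭ as its 5th.
6 letter names make it a sixth; at 8 semitones (a half step narrower than major) the quality is minor.

minor sixth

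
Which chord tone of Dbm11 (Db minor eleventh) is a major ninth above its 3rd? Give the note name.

Gb

Dbm11 is spelled Db–Fb–Ab–Cb–Eb–Gb.
The 3rd is Fb. A major ninth above Fb is Gb.
Gb is the chord's 11th.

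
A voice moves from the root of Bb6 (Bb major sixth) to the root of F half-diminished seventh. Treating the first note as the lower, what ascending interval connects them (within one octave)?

perfect 5th

Bb6 (Bb major sixth) has Bb as its root, and F half-diminished seventh has F as its root.
Counting 5 letters and 7 half steps from Bb gives a perfect fifth.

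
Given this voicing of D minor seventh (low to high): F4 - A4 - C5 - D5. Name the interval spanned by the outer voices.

The outer voices are F4 and D5.
F up to D spans 6 letter names and 9 semitones — a major sixth.

major sixth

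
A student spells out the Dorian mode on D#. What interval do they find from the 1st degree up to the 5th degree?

perfect fifth

D# dorian: D# E# F# G# A# B# C#.
1st degree = D#; 5th scale degree = A#.
D# up to A# spans 5 letter names and 7 semitones — a perfect fifth.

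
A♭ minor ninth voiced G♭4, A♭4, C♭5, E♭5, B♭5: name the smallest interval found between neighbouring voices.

major second

Adjacent intervals: G♭4→A♭4 = major second; A♭4→C♭5 = minor third; C♭5→E♭5 = major third; E♭5→B♭5 = perfect fifth.
The smallest is G♭4 to A♭4, a major second (2 semitones).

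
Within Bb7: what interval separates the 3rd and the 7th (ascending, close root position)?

diminished fifth

Bb7: Bb, D, F, Ab.
3rd = D; 7th = Ab.
D up to Ab is 6 semitones, a half step narrower than a perfect fifth, so the interval is diminished.
That tritone between 3rd and 7th is what gives the dominant seventh its pull toward resolution.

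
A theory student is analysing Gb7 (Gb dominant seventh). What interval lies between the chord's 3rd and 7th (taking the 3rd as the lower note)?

diminished fifth

Gb dominant seventh: Gb–Bb–Db–Fb.
That puts Bb below Fb.
From Bb to Fb: 6 semitones over a fifth = diminished.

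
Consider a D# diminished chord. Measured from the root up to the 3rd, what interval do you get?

minor 3rd

The chord tones of D# diminished are D#-F#-A.
Root = D#; 3rd = F#.
3 letter names make it a third; at 3 semitones (a half step narrower than major) the quality is minor.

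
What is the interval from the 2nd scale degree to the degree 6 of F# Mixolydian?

perfect fifth

F# mixolydian: F# G# A# B C# D# E.
That puts G# below D#.
From G# to D# is 7 semitones, exactly the perfect fifth.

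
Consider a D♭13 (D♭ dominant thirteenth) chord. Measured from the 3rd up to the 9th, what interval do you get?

Spelling the chord: D♭–F–A♭–C♭–E♭–B♭.
So we need the interval from F up to E♭.
From F to E♭: 10 semitones over a seventh = minor.

minor seventh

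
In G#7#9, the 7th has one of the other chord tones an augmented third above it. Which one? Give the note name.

A##

G# dominant seventh sharp nine is spelled G#–B#–D#–F#–A##.
The 7th is F#. An augmented third above F# is A##.
A## is the chord's 9th.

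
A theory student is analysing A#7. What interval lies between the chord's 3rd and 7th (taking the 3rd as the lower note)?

A#7: A# C## E# G#.
3rd = C##; 7th = G#.
5 letter names make it a fifth; at 6 semitones (a half step narrower than perfect) the quality is diminished.

d5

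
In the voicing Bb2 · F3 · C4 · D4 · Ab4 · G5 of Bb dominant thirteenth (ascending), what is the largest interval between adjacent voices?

Adjacent intervals: Bb2→F3 = perfect fifth; F3→C4 = perfect fifth; C4→D4 = major second; D4→Ab4 = diminished fifth; Ab4→G5 = major seventh.
The largest is Ab4 to G5, a major seventh (11 semitones).

major seventh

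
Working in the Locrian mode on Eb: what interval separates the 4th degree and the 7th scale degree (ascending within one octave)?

perfect fourth

Eb locrian: Eb Fb Gb Ab Bbb Cb Db.
That puts Ab below Db.
From Ab to Db is 5 semitones, exactly the perfect fourth.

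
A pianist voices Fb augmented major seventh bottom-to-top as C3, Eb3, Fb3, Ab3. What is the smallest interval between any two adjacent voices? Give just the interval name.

minor second

Adjacent intervals: C3→Eb3 = minor third; Eb3→Fb3 = minor second; Fb3→Ab3 = major third.
The smallest is Eb3 to Fb3, a minor second (1 semitone).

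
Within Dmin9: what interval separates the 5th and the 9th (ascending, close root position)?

Dmin9 is spelled D, F, A, C, E.
That puts A below E.
Counting 5 letters and 7 half steps from A gives a perfect fifth.

perfect 5th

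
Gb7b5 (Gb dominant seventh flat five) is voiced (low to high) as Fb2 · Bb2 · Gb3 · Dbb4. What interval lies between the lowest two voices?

Those voices are Fb2 and Bb2.
From Fb to Bb: 6 semitones over a fourth = augmented.

augmented fourth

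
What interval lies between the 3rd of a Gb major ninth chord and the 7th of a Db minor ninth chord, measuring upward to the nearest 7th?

Gb major ninth has Bb as its 3rd, and Db minor ninth has Cb as its 7th.
2 letter names make it a second; at 1 semitone (a half step narrower than major) the quality is minor.

minor second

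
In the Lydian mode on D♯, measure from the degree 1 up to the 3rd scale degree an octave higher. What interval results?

major tenth

Spelling the Lydian mode on D♯: D♯ E♯ F𝄪 G𝄪 A♯ B♯ C𝄪.
Degree 1 = D♯; scale degree 3 (up an octave) = F𝄪.
Counting 10 letters and 16 half steps from D♯ gives a major tenth.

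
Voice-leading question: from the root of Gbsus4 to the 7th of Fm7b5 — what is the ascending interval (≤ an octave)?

The root of Gbsus4 is Gb; the 7th of Fm7b5 is Eb.
From Gb to Eb is 9 semitones, exactly the major sixth.

major 6th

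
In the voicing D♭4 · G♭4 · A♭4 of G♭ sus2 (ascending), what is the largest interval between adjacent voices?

perfect fourth

Adjacent intervals: D♭4→G♭4 = perfect fourth; G♭4→A♭4 = major second.
The largest is D♭4 to G♭4, a perfect fourth (5 semitones).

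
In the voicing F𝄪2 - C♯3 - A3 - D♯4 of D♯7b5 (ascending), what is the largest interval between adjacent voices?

minor sixth

Adjacent intervals: F𝄪2→C♯3 = diminished fifth; C♯3→A3 = minor sixth; A3→D♯4 = augmented fourth.
The largest is C♯3 to A3, a minor sixth (8 semitones).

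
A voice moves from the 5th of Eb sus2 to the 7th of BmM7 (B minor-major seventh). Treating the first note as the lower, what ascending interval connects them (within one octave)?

augmented seventh

Eb sus2 has Bb as its 5th, and BmM7 (B minor-major seventh) has A# as its 7th.
From Bb to A#: 12 semitones over a seventh = augmented.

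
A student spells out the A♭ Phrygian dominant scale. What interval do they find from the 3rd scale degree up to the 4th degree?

minor second

A♭ phrygian dominant: A♭ B𝄫 C D♭ E♭ F♭ G♭.
3rd scale degree = C; degree 4 = D♭.
From C to D♭: 1 semitone over a second = minor.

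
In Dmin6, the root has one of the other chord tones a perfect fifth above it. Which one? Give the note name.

Spelling the chord: D–F–A–B.
The root is D. A perfect fifth above D is A.
A is the chord's 5th.

A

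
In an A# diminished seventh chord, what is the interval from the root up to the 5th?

diminished 5th

The chord tones of A# diminished seventh are A# C# E G.
That puts A# below E.
A# up to E is 6 semitones, a half step narrower than a perfect fifth, so the interval is diminished.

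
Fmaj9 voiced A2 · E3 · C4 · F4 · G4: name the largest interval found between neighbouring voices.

Adjacent intervals: A2→E3 = perfect fifth; E3→C4 = minor sixth; C4→F4 = perfect fourth; F4→G4 = major second.
The largest is E3 to C4, a minor sixth (8 semitones).

minor sixth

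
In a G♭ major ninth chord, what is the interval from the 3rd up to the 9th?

minor seventh

G♭maj9 is spelled G♭–B♭–D♭–F–A♭.
The 3rd is B♭ and the 9th is A♭.
7 letter names make it a seventh; at 10 semitones (a half step narrower than major) the quality is minor.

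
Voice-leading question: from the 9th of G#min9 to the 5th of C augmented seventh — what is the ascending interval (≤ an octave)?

minor seventh

The 9th of G#min9 is A#; the 5th of C augmented seventh is G#.
7 letter names make it a seventh; at 10 semitones (a half step narrower than major) the quality is minor.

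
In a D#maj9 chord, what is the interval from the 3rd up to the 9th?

D#maj9 is spelled D#, F##, A#, C##, E#.
3rd = F##; 9th = E#.
F## up to E# is 10 semitones, a half step narrower than a major seventh, so the interval is minor.

minor 7th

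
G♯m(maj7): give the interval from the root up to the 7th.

M7

Spelling the chord: G♯, B, D♯, F𝄪.
The root is G♯ and the 7th is F𝄪.
G♯ up to F𝄪 spans 7 letter names and 11 semitones — a major seventh.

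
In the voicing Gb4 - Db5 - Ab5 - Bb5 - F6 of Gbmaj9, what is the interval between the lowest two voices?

perfect 5th

Those voices are Gb4 and Db5.
Gb up to Db spans 5 letter names and 7 semitones — a perfect fifth.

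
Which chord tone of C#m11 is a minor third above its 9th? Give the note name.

F#

C# minor eleventh is spelled C#, E, G#, B, D#, F#.
The 9th is D#. A minor third above D# is F#.
F# is the chord's 11th.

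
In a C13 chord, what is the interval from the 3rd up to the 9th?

minor 7th

Spelling the chord: C-E-G-Bb-D-A.
That puts E below D.
From E to D: 10 semitones over a seventh = minor.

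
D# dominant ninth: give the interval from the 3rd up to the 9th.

minor 7th

D#9: D#, F##, A#, C#, E#.
That puts F## below E#.
From F## to E#: 10 semitones over a seventh = minor.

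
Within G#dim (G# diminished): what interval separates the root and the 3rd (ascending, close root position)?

m3

Spelling the chord: G# B D.
The root is G# and the 3rd is B.
G# up to B is 3 semitones, a half step narrower than a major third, so the interval is minor.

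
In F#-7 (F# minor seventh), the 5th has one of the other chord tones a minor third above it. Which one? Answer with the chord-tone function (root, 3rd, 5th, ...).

The chord tones of F# minor seventh are F#-A-C#-E.
The 5th is C#. A minor third above C# is E.
E is the chord's 7th.

7th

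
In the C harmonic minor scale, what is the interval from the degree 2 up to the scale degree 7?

major 6th

C harmonic minor: C D Eb F G Ab B.
The degree 2 is D and the degree 7 is B.
From D to B is 9 semitones, exactly the major sixth.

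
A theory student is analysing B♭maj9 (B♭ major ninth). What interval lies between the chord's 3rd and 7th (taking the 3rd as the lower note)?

perfect fifth

Spelling the chord: B♭ D F A C.
That puts D below A.
From D to A is 7 semitones, exactly the perfect fifth.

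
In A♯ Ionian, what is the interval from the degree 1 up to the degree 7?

major 7th

The scale runs A♯ B♯ C𝄪 D♯ E♯ F𝄪 G𝄪.
That puts A♯ below G𝄪.
A♯ up to G𝄪 spans 7 letter names and 11 semitones — a major seventh.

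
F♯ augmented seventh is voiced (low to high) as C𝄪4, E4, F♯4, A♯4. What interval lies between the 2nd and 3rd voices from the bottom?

major second

Those voices are E4 and F♯4.
E up to F♯ spans 2 letter names and 2 semitones — a major second.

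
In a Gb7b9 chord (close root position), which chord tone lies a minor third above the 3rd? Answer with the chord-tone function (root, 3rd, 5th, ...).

Gb7b9 (Gb dominant seventh flat nine): Gb-Bb-Db-Fb-Abb.
The 3rd is Bb. A minor third above Bb is Db.
Db is the chord's 5th.

5th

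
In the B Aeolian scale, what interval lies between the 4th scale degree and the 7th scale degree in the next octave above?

The scale runs B C♯ D E F♯ G A.
So we need the interval from E up to A.
Counting 11 letters and 17 half steps from E gives a perfect eleventh.

perfect eleventh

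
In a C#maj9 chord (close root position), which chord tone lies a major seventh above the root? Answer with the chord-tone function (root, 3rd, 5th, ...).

The chord tones of C# major ninth are C#–E#–G#–B#–D#.
The root is C#. A major seventh above C# is B#.
B# is the chord's 7th.

7th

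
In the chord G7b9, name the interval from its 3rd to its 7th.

G7b9: G, B, D, F, A♭.
The 3rd is B and the 7th is F.
B up to F is 6 semitones, a half step narrower than a perfect fifth, so the interval is diminished.

diminished fifth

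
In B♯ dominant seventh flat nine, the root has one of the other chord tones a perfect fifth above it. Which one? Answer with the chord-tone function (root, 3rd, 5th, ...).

5th

Spelling the chord: B♯-D𝄪-F𝄪-A♯-C♯.
The root is B♯. A perfect fifth above B♯ is F𝄪.
F𝄪 is the chord's 5th.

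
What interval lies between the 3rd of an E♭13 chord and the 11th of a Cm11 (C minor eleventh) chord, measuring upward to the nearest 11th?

E♭13 has G as its 3rd, and Cm11 (C minor eleventh) has F as its 11th.
From G to F: 10 semitones over a seventh = minor.

minor seventh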